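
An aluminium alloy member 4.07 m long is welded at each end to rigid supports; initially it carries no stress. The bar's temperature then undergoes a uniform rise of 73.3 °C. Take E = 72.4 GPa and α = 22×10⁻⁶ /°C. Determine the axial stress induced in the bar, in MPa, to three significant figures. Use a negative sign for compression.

-117 MPa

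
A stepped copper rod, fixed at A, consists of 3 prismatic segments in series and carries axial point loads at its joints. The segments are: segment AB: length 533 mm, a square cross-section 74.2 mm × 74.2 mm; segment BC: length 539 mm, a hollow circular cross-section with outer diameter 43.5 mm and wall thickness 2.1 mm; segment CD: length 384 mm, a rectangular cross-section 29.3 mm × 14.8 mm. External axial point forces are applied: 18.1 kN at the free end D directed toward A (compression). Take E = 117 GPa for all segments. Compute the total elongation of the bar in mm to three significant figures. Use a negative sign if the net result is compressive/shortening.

-0.457 mm

Internal axial forces (sectioning from the free end, tension +): N_CD = -18.1 kN, N_BC = -18.1 kN, N_AB = -18.1 kN.
A_AB = 5506 mm².
A_BC = 273.1 mm².
A_CD = 433.6 mm².
δ_AB = -18100·533/(5506·117000) = -0.01498 mm
δ_BC = -18100·539/(273.1·117000) = -0.3053 mm
δ_CD = -18100·384/(433.6·117000) = -0.137 mm
δ = Σδ_i = -0.4573 mm.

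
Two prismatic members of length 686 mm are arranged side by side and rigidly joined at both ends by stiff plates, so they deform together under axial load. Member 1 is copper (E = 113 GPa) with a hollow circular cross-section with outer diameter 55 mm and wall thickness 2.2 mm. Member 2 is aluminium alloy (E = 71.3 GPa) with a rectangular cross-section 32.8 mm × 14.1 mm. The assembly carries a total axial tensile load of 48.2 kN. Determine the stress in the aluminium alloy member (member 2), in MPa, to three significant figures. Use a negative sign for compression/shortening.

A_1 = 364.9 mm².
A_2 = 462.5 mm².
Equal strain + equilibrium ⇒ each member carries load in proportion to AE: A₁E₁ = 41240000 N, A₂E₂ = 32970000 N, ΣAE = 74210000 N.
σ₂ = P·E₂/ΣAE = 48200·71300/74210000 = 46.31 MPa.

46.3 MPa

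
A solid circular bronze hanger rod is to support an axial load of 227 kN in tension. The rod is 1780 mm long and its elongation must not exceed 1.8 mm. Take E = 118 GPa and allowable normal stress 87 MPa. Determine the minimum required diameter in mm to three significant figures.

57.6 mm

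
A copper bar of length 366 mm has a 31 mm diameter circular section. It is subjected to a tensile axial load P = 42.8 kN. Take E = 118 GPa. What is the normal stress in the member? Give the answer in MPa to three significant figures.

56.7 MPa

A = 754.8 mm².
σ = N/A = 42800/754.8 = 56.71 MPa.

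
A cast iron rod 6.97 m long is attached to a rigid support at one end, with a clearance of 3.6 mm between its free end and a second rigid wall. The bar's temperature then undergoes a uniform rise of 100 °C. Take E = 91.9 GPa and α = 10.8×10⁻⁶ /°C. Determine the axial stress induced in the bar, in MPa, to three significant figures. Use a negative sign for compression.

-51.8 MPa

Free thermal expansion αLΔT = 10.8e-6 · 6970 · 100 = 7.528 mm.
The walls engage after the gap closes; constrained expansion = 7.528 − 3.6 = 3.928 mm.
The walls impose strain ε = −(3.928)/6970 = -5.6350e-04; σ = Eε = 91900 · -5.6350e-04 = -51.79 MPa.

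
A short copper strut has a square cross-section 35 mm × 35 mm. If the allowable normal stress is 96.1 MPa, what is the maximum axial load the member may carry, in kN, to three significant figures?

118 kN

A = 1225 mm².
P_max = σ_allow · A = 96.1 · 1225 = 117700 N = 117.7 kN.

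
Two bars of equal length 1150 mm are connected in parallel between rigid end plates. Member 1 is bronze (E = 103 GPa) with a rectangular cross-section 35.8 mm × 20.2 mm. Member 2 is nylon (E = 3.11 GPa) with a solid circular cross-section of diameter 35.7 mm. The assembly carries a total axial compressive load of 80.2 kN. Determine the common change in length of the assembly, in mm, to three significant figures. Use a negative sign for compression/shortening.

-1.19 mm

A_1 = 723.2 mm².
A_2 = 1001 mm².
Equal strain + equilibrium ⇒ each member carries load in proportion to AE: A₁E₁ = 74490000 N, A₂E₂ = 3113000 N, ΣAE = 77600000 N.
δ = PL/ΣAE = -80200·1150/77600000 = -1.189 mm.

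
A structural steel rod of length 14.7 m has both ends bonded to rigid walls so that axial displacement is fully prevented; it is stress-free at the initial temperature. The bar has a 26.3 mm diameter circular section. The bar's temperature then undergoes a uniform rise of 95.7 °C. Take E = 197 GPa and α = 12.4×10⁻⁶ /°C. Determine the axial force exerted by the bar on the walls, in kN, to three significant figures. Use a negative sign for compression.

Free thermal expansion αLΔT = 12.4e-6 · 14700 · 95.7 = 17.44 mm.
The walls impose strain ε = −(17.44)/14700 = -1.1867e-03; σ = Eε = 197000 · -1.1867e-03 = -233.8 MPa.
Wall reaction R = σ·A = -233.8·543.3 = -127000 N = -127 kN.

-127 kN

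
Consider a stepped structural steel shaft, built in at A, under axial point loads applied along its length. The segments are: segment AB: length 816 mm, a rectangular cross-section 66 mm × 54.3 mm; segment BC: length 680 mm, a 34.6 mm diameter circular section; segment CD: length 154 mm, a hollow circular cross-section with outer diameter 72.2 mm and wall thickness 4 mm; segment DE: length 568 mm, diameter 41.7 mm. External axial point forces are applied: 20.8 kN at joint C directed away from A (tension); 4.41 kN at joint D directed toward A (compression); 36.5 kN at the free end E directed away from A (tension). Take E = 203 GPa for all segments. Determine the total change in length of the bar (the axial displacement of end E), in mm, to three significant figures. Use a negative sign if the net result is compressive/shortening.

0.351 mm

Internal axial forces (sectioning from the free end, tension +): N_DE = 36.5 kN, N_CD = 32.09 kN, N_BC = 52.89 kN, N_AB = 52.89 kN.
A_AB = 3584 mm².
A_BC = 940.2 mm².
A_CD = 857 mm².
A_DE = 1366 mm².
δ_AB = 52890·816/(3584·203000) = 0.05932 mm
δ_BC = 52890·680/(940.2·203000) = 0.1884 mm
δ_CD = 32090·154/(857·203000) = 0.02841 mm
δ_DE = 36500·568/(1366·203000) = 0.07478 mm
δ = Σδ_i = 0.3509 mm.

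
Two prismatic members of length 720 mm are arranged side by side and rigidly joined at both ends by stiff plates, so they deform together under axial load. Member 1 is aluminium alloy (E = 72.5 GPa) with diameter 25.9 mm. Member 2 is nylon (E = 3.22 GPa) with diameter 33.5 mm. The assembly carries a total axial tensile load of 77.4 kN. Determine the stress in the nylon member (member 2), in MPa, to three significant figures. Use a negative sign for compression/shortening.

6.07 MPa

A_1 = 526.9 mm².
A_2 = 881.4 mm².
Equal strain + equilibrium ⇒ each member carries load in proportion to AE: A₁E₁ = 38200000 N, A₂E₂ = 2838000 N, ΣAE = 41030000 N.
σ₂ = P·E₂/ΣAE = 77400·3220/41030000 = 6.074 MPa.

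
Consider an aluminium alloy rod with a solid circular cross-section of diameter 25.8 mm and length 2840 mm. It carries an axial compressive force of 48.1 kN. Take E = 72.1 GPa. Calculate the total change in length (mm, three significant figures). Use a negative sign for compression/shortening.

-3.62 mm

A = 522.8 mm².
δ_mech = NL/(AE) = -48100·2840/(522.8·72100) = -3.624 mm.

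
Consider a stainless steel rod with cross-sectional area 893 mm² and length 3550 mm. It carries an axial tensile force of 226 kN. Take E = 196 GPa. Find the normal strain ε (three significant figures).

σ = N/A = 253.1 MPa; ε = σ/E = 253.1/196000 = 1.291e-03.

0.00129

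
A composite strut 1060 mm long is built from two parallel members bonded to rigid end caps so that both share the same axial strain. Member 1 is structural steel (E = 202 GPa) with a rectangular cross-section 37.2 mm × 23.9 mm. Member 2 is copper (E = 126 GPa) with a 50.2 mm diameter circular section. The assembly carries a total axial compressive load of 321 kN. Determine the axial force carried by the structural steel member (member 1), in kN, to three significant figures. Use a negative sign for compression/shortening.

-134 kN

A_1 = 889.1 mm².
A_2 = 1979 mm².
Equal strain + equilibrium ⇒ each member carries load in proportion to AE: A₁E₁ = 179600000 N, A₂E₂ = 249400000 N, ΣAE = 429000000 N.
F₁ = P·A₁E₁/ΣAE = -321000·179600000/429000000 = -134400 N.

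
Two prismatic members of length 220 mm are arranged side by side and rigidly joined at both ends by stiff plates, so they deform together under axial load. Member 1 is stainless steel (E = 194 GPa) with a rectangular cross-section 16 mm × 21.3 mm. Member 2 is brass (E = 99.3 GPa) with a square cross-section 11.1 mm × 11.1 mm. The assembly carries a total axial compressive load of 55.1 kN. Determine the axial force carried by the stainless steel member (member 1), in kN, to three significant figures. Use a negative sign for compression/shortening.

-46.5 kN

A_1 = 340.8 mm².
A_2 = 123.2 mm².
Equal strain + equilibrium ⇒ each member carries load in proportion to AE: A₁E₁ = 66120000 N, A₂E₂ = 12230000 N, ΣAE = 78350000 N.
F₁ = P·A₁E₁/ΣAE = -55100·66120000/78350000 = -46500 N.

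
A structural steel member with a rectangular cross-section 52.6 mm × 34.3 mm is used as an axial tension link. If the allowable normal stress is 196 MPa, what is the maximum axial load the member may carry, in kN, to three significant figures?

354 kN

A = 1804 mm².
P_max = σ_allow · A = 196 · 1804 = 353600 N = 353.6 kN.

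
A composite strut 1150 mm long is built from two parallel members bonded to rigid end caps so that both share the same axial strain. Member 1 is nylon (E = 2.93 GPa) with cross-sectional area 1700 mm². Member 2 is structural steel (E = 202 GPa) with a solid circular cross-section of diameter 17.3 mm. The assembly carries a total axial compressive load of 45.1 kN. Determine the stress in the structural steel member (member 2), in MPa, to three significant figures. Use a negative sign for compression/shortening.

A_2 = 235.1 mm².
Equal strain + equilibrium ⇒ each member carries load in proportion to AE: A₁E₁ = 4981000 N, A₂E₂ = 47480000 N, ΣAE = 52460000 N.
σ₂ = P·E₂/ΣAE = -45100·202000/52460000 = -173.6 MPa.

-174 MPa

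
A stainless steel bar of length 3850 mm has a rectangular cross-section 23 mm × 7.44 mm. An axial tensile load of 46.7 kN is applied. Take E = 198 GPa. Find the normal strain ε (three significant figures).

A = 171.1 mm².
σ = N/A = 272.9 MPa; ε = σ/E = 272.9/198000 = 1.378e-03.

0.00138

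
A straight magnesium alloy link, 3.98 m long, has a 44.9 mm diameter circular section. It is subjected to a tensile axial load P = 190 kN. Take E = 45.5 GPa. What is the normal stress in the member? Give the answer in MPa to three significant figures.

120 MPa

A = 1583 mm².
σ = N/A = 190000/1583 = 120 MPa.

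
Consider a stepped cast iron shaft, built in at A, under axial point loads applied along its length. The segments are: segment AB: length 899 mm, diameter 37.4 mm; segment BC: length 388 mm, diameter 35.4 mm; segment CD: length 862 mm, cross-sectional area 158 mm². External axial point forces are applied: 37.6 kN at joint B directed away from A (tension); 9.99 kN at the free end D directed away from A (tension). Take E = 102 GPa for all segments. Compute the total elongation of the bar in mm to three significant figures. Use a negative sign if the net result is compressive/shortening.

Internal axial forces (sectioning from the free end, tension +): N_CD = 9.99 kN, N_BC = 9.99 kN, N_AB = 47.59 kN.
A_AB = 1099 mm².
A_BC = 984.2 mm².
δ_AB = 47590·899/(1099·102000) = 0.3818 mm
δ_BC = 9990·388/(984.2·102000) = 0.03861 mm
δ_CD = 9990·862/(158·102000) = 0.5343 mm
δ = Σδ_i = 0.9548 mm.

0.955 mm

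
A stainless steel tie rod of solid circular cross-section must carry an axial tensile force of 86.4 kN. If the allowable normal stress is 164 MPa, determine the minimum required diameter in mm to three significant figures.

Required area A ≥ P/σ_allow = 86400/164 = 526.8 mm².
For a solid circular section, d ≥ √(4A/π) = 25.9 mm.

25.9 mm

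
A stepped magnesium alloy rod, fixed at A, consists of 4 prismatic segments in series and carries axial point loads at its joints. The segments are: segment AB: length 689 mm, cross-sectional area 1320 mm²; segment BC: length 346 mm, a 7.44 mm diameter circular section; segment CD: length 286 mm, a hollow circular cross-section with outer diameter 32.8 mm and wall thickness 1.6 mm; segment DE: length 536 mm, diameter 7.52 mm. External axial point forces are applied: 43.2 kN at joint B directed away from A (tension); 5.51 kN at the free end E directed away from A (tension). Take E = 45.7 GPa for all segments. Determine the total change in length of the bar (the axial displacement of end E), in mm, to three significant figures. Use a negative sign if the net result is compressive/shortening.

3.19 mm

Internal axial forces (sectioning from the free end, tension +): N_DE = 5.51 kN, N_CD = 5.51 kN, N_BC = 5.51 kN, N_AB = 48.71 kN.
A_BC = 43.47 mm².
A_CD = 156.8 mm².
A_DE = 44.41 mm².
δ_AB = 48710·689/(1320·45700) = 0.5563 mm
δ_BC = 5510·346/(43.47·45700) = 0.9596 mm
δ_CD = 5510·286/(156.8·45700) = 0.2199 mm
δ_DE = 5510·536/(44.41·45700) = 1.455 mm
δ = Σδ_i = 3.191 mm.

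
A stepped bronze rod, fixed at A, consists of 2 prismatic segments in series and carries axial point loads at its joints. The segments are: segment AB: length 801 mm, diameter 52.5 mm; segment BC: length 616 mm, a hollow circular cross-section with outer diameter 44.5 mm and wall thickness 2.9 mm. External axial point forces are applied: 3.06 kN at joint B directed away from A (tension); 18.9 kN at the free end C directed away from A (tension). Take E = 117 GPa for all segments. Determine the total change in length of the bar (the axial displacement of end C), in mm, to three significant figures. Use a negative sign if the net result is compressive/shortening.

Internal axial forces (sectioning from the free end, tension +): N_BC = 18.9 kN, N_AB = 21.96 kN.
A_AB = 2165 mm².
A_BC = 379 mm².
δ_AB = 21960·801/(2165·117000) = 0.06945 mm
δ_BC = 18900·616/(379·117000) = 0.2626 mm
δ = Σδ_i = 0.332 mm.

0.332 mm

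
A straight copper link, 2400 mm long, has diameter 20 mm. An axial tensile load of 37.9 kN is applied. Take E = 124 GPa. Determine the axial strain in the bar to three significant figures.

A = 314.2 mm².
σ = N/A = 120.6 MPa; ε = σ/E = 120.6/124000 = 9.729e-04.

9.73e-04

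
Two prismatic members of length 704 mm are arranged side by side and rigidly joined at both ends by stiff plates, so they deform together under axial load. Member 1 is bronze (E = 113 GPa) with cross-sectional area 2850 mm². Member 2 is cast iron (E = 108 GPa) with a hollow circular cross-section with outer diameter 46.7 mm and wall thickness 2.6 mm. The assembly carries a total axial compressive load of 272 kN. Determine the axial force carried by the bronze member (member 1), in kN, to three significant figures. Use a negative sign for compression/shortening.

-243 kN

A_2 = 360.2 mm².
Equal strain + equilibrium ⇒ each member carries load in proportion to AE: A₁E₁ = 322000000 N, A₂E₂ = 38900000 N, ΣAE = 361000000 N.
F₁ = P·A₁E₁/ΣAE = -272000·322000000/361000000 = -242700 N.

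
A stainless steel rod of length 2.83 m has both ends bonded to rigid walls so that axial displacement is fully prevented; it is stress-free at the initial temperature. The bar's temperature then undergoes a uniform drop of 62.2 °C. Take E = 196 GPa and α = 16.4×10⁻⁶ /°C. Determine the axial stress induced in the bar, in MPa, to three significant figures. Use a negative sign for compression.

Free thermal expansion αLΔT = 16.4e-6 · 2830 · -62.2 = -2.887 mm.
The walls impose strain ε = −(-2.887)/2830 = 1.0201e-03; σ = Eε = 196000 · 1.0201e-03 = 199.9 MPa.

200 MPa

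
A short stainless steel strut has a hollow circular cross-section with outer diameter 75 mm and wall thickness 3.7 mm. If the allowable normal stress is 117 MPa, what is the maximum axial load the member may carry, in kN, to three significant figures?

97.0 kN

A = 828.8 mm².
P_max = σ_allow · A = 117 · 828.8 = 96970 N = 96.97 kN.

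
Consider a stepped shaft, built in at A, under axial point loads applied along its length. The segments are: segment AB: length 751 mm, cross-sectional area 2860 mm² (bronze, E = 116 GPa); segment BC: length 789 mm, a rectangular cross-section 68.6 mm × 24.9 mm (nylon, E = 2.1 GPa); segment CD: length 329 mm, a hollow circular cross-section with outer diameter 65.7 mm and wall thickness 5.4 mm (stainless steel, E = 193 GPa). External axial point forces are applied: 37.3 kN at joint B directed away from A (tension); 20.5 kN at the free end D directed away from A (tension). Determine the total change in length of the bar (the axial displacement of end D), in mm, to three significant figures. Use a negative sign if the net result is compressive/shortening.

4.67 mm

Internal axial forces (sectioning from the free end, tension +): N_CD = 20.5 kN, N_BC = 20.5 kN, N_AB = 57.8 kN.
A_BC = 1708 mm².
A_CD = 1023 mm².
δ_AB = 57800·751/(2860·116000) = 0.1308 mm
δ_BC = 20500·789/(1708·2100) = 4.509 mm
δ_CD = 20500·329/(1023·193000) = 0.03416 mm
δ = Σδ_i = 4.674 mm.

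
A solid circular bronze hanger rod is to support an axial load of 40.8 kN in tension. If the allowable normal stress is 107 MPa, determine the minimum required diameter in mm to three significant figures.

22.0 mm

Required area A ≥ P/σ_allow = 40800/107 = 381.3 mm².
For a solid circular section, d ≥ √(4A/π) = 22.03 mm.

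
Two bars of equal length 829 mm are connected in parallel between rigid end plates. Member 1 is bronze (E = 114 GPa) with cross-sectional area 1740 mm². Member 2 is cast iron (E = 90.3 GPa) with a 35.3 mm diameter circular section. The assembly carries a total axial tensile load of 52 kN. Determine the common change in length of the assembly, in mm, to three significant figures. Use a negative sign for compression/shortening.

0.150 mm

A_2 = 978.7 mm².
Equal strain + equilibrium ⇒ each member carries load in proportion to AE: A₁E₁ = 198400000 N, A₂E₂ = 88370000 N, ΣAE = 286700000 N.
δ = PL/ΣAE = 52000·829/286700000 = 0.1503 mm.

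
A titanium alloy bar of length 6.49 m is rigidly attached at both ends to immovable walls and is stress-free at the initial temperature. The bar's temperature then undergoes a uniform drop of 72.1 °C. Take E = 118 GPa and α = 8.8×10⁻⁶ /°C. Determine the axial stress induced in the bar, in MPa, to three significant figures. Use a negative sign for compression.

74.9 MPa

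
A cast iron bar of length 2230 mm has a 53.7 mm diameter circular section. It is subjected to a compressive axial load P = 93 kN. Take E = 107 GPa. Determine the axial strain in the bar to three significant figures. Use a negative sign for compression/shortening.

A = 2265 mm².
σ = N/A = -41.06 MPa; ε = σ/E = -41.06/107000 = -3.838e-04.

-3.84e-04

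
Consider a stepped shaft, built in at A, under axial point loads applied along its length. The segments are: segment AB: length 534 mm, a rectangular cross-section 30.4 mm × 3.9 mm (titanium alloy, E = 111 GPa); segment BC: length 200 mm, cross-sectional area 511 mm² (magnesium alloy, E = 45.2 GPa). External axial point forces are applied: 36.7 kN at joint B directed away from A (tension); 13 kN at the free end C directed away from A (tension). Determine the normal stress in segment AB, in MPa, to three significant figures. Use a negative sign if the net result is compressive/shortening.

419 MPa

Internal axial forces (sectioning from the free end, tension +): N_BC = 13 kN, N_AB = 49.7 kN.
A_AB = 118.6 mm².
σ_AB = N_AB/A_AB = 49700/118.6 = 419.2 MPa.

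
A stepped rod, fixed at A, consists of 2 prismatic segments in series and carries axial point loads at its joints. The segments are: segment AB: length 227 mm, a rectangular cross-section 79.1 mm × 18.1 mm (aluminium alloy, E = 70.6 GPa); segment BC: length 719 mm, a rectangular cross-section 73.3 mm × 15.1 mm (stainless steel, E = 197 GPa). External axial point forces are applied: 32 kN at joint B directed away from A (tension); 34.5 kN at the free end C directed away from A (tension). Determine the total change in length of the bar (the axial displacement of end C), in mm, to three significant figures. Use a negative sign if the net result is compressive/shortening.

0.263 mm

Internal axial forces (sectioning from the free end, tension +): N_BC = 34.5 kN, N_AB = 66.5 kN.
A_AB = 1432 mm².
A_BC = 1107 mm².
δ_AB = 66500·227/(1432·70600) = 0.1493 mm
δ_BC = 34500·719/(1107·197000) = 0.1138 mm
δ = Σδ_i = 0.2631 mm.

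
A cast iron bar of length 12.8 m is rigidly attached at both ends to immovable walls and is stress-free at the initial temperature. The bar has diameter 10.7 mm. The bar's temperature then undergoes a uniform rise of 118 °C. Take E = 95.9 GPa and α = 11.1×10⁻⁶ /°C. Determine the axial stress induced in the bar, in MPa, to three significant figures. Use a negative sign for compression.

Free thermal expansion αLΔT = 11.1e-6 · 12800 · 118 = 16.77 mm.
The walls impose strain ε = −(16.77)/12800 = -1.3098e-03; σ = Eε = 95900 · -1.3098e-03 = -125.6 MPa.

-126 MPa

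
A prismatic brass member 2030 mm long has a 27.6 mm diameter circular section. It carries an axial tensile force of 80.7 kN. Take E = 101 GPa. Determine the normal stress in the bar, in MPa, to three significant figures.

A = 598.3 mm².
σ = N/A = 80700/598.3 = 134.9 MPa.

135 MPa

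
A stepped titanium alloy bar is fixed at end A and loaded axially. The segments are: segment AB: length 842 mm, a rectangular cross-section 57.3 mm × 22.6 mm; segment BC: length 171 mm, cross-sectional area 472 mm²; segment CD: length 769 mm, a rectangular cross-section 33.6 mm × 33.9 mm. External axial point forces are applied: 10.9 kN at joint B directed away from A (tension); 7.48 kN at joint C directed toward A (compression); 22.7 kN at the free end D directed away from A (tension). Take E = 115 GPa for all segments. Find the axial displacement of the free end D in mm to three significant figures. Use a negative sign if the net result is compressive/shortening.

0.329 mm

Internal axial forces (sectioning from the free end, tension +): N_CD = 22.7 kN, N_BC = 15.22 kN, N_AB = 26.12 kN.
A_AB = 1295 mm².
A_CD = 1139 mm².
δ_AB = 26120·842/(1295·115000) = 0.1477 mm
δ_BC = 15220·171/(472·115000) = 0.04795 mm
δ_CD = 22700·769/(1139·115000) = 0.1333 mm
δ = Σδ_i = 0.3289 mm.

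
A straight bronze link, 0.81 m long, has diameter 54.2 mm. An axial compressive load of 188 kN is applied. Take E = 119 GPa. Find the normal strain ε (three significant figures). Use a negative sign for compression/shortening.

-6.85e-04

A = 2307 mm².
σ = N/A = -81.48 MPa; ε = σ/E = -81.48/119000 = -6.847e-04.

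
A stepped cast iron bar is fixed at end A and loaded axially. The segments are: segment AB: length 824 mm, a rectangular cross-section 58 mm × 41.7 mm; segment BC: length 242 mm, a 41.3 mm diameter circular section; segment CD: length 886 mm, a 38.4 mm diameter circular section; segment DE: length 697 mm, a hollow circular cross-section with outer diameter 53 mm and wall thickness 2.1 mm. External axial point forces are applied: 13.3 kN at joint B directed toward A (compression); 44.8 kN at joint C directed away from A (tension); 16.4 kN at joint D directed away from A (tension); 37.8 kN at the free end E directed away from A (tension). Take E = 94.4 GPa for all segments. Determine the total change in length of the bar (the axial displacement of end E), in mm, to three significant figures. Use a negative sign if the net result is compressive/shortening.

Internal axial forces (sectioning from the free end, tension +): N_DE = 37.8 kN, N_CD = 54.2 kN, N_BC = 99 kN, N_AB = 85.7 kN.
A_AB = 2419 mm².
A_BC = 1340 mm².
A_CD = 1158 mm².
A_DE = 335.8 mm².
δ_AB = 85700·824/(2419·94400) = 0.3093 mm
δ_BC = 99000·242/(1340·94400) = 0.1894 mm
δ_CD = 54200·886/(1158·94400) = 0.4392 mm
δ_DE = 37800·697/(335.8·94400) = 0.8311 mm
δ = Σδ_i = 1.769 mm.

1.77 mm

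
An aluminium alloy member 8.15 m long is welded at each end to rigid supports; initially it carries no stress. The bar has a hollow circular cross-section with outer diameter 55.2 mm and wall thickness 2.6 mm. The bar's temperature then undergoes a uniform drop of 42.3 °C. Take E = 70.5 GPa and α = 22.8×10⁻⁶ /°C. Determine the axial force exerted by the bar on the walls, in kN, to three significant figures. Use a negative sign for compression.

Free thermal expansion αLΔT = 22.8e-6 · 8150 · -42.3 = -7.86 mm.
The walls impose strain ε = −(-7.86)/8150 = 9.6444e-04; σ = Eε = 70500 · 9.6444e-04 = 67.99 MPa.
Wall reaction R = σ·A = 67.99·429.6 = 29210 N = 29.21 kN.

29.2 kN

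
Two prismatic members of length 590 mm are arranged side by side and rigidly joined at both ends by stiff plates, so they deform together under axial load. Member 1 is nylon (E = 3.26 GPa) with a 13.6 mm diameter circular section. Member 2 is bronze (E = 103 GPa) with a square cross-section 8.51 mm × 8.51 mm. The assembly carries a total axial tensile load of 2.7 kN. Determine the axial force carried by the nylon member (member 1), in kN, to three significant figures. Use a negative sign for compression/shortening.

A_1 = 145.3 mm².
A_2 = 72.42 mm².
Equal strain + equilibrium ⇒ each member carries load in proportion to AE: A₁E₁ = 473600 N, A₂E₂ = 7459000 N, ΣAE = 7933000 N.
F₁ = P·A₁E₁/ΣAE = 2700·473600/7933000 = 161.2 N.

0.161 kN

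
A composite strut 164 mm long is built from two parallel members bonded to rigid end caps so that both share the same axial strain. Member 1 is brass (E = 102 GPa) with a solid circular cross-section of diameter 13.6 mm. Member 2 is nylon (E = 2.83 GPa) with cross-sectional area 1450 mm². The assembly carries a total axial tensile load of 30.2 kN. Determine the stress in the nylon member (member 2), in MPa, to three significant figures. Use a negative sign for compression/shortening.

4.52 MPa

A_1 = 145.3 mm².
Equal strain + equilibrium ⇒ each member carries load in proportion to AE: A₁E₁ = 14820000 N, A₂E₂ = 4104000 N, ΣAE = 18920000 N.
σ₂ = P·E₂/ΣAE = 30200·2830/18920000 = 4.517 MPa.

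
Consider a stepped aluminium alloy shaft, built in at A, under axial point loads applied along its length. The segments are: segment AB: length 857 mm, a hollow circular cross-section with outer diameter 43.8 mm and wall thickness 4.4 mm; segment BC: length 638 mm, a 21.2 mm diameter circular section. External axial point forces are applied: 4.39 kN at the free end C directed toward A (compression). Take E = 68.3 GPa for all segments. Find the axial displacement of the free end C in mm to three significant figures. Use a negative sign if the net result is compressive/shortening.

-0.217 mm

Internal axial forces (sectioning from the free end, tension +): N_BC = -4.39 kN, N_AB = -4.39 kN.
A_AB = 544.6 mm².
A_BC = 353 mm².
δ_AB = -4390·857/(544.6·68300) = -0.1011 mm
δ_BC = -4390·638/(353·68300) = -0.1162 mm
δ = Σδ_i = -0.2173 mm.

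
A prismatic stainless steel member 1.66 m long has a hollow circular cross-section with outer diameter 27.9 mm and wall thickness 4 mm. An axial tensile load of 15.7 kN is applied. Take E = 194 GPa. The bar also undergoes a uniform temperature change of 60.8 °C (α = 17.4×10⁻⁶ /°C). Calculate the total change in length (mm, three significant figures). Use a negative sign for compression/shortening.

2.20 mm

A = 300.3 mm².
δ_mech = NL/(AE) = 15700·1660/(300.3·194000) = 0.4473 mm.
δ_thermal = αLΔT = 17.4e-6·1660·60.8 = 1.756 mm.
δ = δ_mech + δ_thermal = 2.203 mm.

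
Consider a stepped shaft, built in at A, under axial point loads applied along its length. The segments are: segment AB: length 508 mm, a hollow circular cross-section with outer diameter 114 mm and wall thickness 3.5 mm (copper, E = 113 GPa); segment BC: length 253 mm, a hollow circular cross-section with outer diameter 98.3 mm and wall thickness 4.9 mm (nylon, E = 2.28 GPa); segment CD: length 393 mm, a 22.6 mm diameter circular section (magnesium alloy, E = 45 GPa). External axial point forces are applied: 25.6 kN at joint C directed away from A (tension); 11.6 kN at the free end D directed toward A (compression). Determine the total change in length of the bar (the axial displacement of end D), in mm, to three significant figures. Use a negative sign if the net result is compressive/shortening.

Internal axial forces (sectioning from the free end, tension +): N_CD = -11.6 kN, N_BC = 14 kN, N_AB = 14 kN.
A_AB = 1215 mm².
A_BC = 1438 mm².
A_CD = 401.1 mm².
δ_AB = 14000·508/(1215·113000) = 0.0518 mm
δ_BC = 14000·253/(1438·2280) = 1.08 mm
δ_CD = -11600·393/(401.1·45000) = -0.2525 mm
δ = Σδ_i = 0.8798 mm.

0.880 mm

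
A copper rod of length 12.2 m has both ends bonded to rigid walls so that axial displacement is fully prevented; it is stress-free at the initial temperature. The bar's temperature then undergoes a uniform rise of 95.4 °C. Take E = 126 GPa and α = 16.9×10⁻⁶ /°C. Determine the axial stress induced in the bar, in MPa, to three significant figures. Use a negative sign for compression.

-203 MPa

Free thermal expansion αLΔT = 16.9e-6 · 12200 · 95.4 = 19.67 mm.
The walls impose strain ε = −(19.67)/12200 = -1.6123e-03; σ = Eε = 126000 · -1.6123e-03 = -203.1 MPa.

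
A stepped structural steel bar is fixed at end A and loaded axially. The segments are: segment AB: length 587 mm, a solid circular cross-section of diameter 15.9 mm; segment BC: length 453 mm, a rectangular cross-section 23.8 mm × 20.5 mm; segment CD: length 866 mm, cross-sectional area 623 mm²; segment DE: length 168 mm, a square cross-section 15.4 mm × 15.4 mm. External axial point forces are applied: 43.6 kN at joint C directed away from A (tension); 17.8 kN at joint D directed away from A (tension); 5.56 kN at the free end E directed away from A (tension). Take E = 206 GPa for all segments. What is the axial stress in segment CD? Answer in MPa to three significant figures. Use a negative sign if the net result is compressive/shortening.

Internal axial forces (sectioning from the free end, tension +): N_DE = 5.56 kN, N_CD = 23.36 kN, N_BC = 66.96 kN, N_AB = 66.96 kN.
σ_CD = N_CD/A_CD = 23360/623 = 37.5 MPa.

37.5 MPa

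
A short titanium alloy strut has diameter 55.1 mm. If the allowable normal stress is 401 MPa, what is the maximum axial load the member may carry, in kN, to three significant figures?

956 kN

A = 2384 mm².
P_max = σ_allow · A = 401 · 2384 = 956200 N = 956.2 kN.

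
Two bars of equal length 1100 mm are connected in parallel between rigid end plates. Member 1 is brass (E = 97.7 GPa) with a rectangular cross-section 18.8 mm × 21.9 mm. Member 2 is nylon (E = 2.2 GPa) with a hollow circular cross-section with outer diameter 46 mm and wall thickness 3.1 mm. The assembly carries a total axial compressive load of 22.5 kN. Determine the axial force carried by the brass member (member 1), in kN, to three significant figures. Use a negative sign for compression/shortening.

-22.0 kN

A_1 = 411.7 mm².
A_2 = 417.8 mm².
Equal strain + equilibrium ⇒ each member carries load in proportion to AE: A₁E₁ = 40230000 N, A₂E₂ = 919200 N, ΣAE = 41140000 N.
F₁ = P·A₁E₁/ΣAE = -22500·40230000/41140000 = -22000 N.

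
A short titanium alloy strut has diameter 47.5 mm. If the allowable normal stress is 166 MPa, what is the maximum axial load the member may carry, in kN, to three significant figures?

A = 1772 mm².
P_max = σ_allow · A = 166 · 1772 = 294200 N = 294.2 kN.

294 kN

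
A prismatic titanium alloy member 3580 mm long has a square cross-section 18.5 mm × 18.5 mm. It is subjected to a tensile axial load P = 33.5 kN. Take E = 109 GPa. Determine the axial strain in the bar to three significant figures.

8.98e-04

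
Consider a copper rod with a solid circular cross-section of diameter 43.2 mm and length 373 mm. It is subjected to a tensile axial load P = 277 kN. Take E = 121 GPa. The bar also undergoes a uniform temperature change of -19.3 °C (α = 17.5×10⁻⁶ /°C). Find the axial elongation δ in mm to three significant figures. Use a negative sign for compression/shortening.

0.457 mm

A = 1466 mm².
δ_mech = NL/(AE) = 277000·373/(1466·121000) = 0.5826 mm.
δ_thermal = αLΔT = 17.5e-6·373·-19.3 = -0.126 mm.
δ = δ_mech + δ_thermal = 0.4566 mm.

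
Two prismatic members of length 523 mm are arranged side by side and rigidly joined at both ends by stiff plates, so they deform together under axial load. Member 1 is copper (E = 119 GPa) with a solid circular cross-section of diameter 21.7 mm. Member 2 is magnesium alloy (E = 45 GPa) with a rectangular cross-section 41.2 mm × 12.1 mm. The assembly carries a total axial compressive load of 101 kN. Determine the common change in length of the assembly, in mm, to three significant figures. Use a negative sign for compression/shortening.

A_1 = 369.8 mm².
A_2 = 498.5 mm².
Equal strain + equilibrium ⇒ each member carries load in proportion to AE: A₁E₁ = 44010000 N, A₂E₂ = 22430000 N, ΣAE = 66440000 N.
δ = PL/ΣAE = -101000·523/66440000 = -0.795 mm.

-0.795 mm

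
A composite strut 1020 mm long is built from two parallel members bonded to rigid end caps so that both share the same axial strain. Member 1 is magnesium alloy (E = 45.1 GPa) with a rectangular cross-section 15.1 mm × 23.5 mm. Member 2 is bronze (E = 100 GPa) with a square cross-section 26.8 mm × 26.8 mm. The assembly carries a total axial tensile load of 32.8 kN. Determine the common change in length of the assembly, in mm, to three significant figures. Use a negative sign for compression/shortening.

A_1 = 354.8 mm².
A_2 = 718.2 mm².
Equal strain + equilibrium ⇒ each member carries load in proportion to AE: A₁E₁ = 16000000 N, A₂E₂ = 71820000 N, ΣAE = 87830000 N.
δ = PL/ΣAE = 32800·1020/87830000 = 0.3809 mm.

0.381 mm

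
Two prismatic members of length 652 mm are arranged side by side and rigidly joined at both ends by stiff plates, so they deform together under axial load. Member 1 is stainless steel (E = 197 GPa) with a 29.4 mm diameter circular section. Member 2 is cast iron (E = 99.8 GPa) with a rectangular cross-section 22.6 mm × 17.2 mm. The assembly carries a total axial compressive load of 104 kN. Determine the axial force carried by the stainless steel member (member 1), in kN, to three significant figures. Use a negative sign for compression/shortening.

-80.6 kN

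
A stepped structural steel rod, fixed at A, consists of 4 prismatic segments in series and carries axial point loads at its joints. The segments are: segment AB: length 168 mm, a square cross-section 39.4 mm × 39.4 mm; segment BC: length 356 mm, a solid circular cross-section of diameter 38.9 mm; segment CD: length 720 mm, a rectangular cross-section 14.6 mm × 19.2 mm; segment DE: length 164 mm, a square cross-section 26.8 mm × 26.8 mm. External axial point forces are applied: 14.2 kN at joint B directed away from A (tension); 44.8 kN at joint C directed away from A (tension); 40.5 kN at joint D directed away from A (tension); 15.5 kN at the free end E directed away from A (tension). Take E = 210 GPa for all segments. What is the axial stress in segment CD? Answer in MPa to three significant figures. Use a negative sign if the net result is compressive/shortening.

Internal axial forces (sectioning from the free end, tension +): N_DE = 15.5 kN, N_CD = 56 kN, N_BC = 100.8 kN, N_AB = 115 kN.
A_CD = 280.3 mm².
σ_CD = N_CD/A_CD = 56000/280.3 = 199.8 MPa.

200 MPa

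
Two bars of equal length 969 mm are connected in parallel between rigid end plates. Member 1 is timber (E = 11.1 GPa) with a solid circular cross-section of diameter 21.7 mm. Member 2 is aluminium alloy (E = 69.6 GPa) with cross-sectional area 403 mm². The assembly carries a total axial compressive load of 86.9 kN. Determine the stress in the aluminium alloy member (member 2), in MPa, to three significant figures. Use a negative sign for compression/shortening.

A_1 = 369.8 mm².
Equal strain + equilibrium ⇒ each member carries load in proportion to AE: A₁E₁ = 4105000 N, A₂E₂ = 28050000 N, ΣAE = 32150000 N.
σ₂ = P·E₂/ΣAE = -86900·69600/32150000 = -188.1 MPa.

-188 MPa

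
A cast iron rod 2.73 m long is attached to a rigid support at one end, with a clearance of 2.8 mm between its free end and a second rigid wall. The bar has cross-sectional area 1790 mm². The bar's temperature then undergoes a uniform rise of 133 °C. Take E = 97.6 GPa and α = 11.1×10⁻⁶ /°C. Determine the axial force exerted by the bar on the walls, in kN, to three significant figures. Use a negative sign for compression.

Free thermal expansion αLΔT = 11.1e-6 · 2730 · 133 = 4.03 mm.
The walls engage after the gap closes; constrained expansion = 4.03 − 2.8 = 1.23 mm.
The walls impose strain ε = −(1.23)/2730 = -4.5066e-04; σ = Eε = 97600 · -4.5066e-04 = -43.98 MPa.
Wall reaction R = σ·A = -43.98·1790 = -78730 N = -78.73 kN.

-78.7 kN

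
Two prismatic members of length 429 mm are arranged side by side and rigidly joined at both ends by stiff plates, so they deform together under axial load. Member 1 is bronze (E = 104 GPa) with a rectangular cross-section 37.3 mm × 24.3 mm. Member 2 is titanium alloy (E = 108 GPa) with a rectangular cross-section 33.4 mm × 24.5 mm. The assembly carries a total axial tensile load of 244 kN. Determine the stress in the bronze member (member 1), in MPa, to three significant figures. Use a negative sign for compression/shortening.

A_1 = 906.4 mm².
A_2 = 818.3 mm².
Equal strain + equilibrium ⇒ each member carries load in proportion to AE: A₁E₁ = 94260000 N, A₂E₂ = 88380000 N, ΣAE = 182600000 N.
σ₁ = P·E₁/ΣAE = 244000·104000/182600000 = 138.9 MPa.

139 MPa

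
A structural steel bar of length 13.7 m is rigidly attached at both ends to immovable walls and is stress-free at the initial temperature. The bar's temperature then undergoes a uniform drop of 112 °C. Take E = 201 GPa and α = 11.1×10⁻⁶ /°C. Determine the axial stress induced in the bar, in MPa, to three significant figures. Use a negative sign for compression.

250 MPa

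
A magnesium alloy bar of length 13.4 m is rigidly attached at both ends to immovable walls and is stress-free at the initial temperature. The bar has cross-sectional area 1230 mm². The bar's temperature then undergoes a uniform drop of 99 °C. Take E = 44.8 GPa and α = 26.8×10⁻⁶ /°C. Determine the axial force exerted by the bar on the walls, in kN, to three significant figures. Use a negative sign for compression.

146 kN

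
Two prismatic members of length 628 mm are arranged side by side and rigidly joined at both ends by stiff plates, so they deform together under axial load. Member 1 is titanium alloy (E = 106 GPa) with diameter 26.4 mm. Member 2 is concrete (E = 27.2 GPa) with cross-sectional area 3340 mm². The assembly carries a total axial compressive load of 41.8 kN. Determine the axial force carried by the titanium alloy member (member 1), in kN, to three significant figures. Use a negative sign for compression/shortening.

A_1 = 547.4 mm².
Equal strain + equilibrium ⇒ each member carries load in proportion to AE: A₁E₁ = 58020000 N, A₂E₂ = 90850000 N, ΣAE = 148900000 N.
F₁ = P·A₁E₁/ΣAE = -41800·58020000/148900000 = -16290 N.

-16.3 kN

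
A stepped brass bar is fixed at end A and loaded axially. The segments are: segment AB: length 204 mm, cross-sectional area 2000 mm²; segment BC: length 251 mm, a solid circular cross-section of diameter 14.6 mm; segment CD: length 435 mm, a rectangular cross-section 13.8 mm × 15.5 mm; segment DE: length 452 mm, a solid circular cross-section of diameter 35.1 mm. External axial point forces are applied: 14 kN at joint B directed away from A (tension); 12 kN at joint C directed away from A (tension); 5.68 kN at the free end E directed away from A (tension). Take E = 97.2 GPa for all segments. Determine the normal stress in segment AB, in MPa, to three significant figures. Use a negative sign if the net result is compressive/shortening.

15.8 MPa

Internal axial forces (sectioning from the free end, tension +): N_DE = 5.68 kN, N_CD = 5.68 kN, N_BC = 17.68 kN, N_AB = 31.68 kN.
σ_AB = N_AB/A_AB = 31680/2000 = 15.84 MPa.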